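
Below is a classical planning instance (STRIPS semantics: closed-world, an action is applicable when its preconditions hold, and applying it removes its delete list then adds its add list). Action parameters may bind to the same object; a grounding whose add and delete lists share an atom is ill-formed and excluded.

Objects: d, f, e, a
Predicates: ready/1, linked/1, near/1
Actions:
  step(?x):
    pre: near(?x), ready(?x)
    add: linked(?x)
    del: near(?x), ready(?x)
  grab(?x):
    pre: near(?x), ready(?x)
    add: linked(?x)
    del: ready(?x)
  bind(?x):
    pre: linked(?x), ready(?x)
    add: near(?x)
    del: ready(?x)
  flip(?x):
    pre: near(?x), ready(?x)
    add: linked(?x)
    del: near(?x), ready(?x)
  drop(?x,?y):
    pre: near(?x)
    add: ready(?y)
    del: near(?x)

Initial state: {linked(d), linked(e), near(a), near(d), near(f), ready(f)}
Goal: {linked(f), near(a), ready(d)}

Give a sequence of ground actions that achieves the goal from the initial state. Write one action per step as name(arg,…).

step(f); drop(d,d)

1. step(f)  →  {linked(d), linked(e), linked(f), near(a), near(d)}
2. drop(d,d)  →  {linked(d), linked(e), linked(f), near(a), ready(d)}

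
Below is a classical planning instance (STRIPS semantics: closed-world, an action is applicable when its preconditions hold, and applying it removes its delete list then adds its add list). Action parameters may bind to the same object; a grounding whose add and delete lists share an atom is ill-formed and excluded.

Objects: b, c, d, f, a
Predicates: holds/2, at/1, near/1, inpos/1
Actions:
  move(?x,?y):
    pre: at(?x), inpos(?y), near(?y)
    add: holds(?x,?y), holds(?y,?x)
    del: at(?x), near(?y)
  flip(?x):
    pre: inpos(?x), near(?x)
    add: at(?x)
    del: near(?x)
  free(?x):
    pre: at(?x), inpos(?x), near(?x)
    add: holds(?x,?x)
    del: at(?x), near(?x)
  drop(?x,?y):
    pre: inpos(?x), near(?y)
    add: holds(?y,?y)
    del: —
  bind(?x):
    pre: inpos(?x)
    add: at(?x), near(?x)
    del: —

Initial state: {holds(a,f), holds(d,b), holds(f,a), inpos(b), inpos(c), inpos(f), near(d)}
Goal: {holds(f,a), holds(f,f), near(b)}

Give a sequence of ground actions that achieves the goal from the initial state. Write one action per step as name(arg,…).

1. bind(b)  →  {at(b), holds(a,f), holds(d,b), holds(f,a), inpos(b), inpos(c), inpos(f), near(b), near(d)}
2. bind(f)  →  {at(b), at(f), holds(a,f), holds(d,b), holds(f,a), inpos(b), inpos(c), inpos(f), near(b), near(d), near(f)}
3. move(f,f)  →  {at(b), holds(a,f), holds(d,b), holds(f,a), holds(f,f), inpos(b), inpos(c), inpos(f), near(b), near(d)}

bind(b); bind(f); move(f,f)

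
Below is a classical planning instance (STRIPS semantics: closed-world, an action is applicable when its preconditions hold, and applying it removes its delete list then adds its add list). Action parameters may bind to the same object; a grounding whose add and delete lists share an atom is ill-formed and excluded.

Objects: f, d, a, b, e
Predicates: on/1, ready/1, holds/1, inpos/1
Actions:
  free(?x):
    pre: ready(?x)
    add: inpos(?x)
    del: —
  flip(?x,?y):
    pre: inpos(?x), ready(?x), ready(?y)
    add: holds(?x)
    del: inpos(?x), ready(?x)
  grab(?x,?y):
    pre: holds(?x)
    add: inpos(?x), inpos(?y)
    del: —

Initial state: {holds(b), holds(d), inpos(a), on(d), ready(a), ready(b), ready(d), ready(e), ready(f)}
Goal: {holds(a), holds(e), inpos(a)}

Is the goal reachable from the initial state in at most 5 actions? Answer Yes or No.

1. flip(a,f)  →  {holds(a), holds(b), holds(d), on(d), ready(b), ready(d), ready(e), ready(f)}
2. grab(a,e)  →  {holds(a), holds(b), holds(d), inpos(a), inpos(e), on(d), ready(b), ready(d), ready(e), ready(f)}
3. flip(e,f)  →  {holds(a), holds(b), holds(d), holds(e), inpos(a), on(d), ready(b), ready(d), ready(f)}
optimal plan length = 3; 3 ≤ 5

Yes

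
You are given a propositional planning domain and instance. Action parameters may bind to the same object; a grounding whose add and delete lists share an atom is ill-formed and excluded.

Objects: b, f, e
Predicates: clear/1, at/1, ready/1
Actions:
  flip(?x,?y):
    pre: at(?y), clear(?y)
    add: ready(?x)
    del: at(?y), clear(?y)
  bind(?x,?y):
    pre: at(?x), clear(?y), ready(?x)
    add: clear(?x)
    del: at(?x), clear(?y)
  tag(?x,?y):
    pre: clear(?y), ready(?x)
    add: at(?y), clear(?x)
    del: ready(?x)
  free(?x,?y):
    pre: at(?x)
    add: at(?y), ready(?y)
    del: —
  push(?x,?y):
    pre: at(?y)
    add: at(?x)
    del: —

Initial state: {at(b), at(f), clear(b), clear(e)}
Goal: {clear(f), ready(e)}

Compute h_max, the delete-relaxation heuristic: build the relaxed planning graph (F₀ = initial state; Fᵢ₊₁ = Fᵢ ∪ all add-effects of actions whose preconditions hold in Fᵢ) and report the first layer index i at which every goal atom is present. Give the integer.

F0 = init (4 atoms)
F1 = F0 ∪ {at(e), ready(b), ready(e), ready(f)}  (8 atoms)
F2 = F1 ∪ {clear(f)}  (9 atoms)
goal ⊆ F2  ⇒  h_max = 2

2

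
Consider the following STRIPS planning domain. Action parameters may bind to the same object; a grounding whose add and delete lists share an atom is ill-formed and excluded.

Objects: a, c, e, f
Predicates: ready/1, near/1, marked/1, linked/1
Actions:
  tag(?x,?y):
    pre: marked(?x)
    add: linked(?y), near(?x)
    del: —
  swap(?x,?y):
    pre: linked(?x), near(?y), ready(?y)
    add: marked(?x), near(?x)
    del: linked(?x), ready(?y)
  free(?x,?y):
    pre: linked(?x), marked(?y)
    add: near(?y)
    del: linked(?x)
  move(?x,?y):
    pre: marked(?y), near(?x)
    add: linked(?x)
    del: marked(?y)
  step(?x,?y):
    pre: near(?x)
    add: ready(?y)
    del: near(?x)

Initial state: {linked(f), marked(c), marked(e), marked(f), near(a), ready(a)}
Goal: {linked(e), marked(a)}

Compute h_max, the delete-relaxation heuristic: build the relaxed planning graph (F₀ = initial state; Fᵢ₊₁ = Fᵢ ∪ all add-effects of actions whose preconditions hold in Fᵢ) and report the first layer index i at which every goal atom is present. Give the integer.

2

F0 = init (6 atoms)
F1 = F0 ∪ {linked(a), linked(c), linked(e), near(c), near(e), near(f), ready(c), ready(e), ready(f)}  (15 atoms)
F2 = F1 ∪ {marked(a)}  (16 atoms)
goal ⊆ F2  ⇒  h_max = 2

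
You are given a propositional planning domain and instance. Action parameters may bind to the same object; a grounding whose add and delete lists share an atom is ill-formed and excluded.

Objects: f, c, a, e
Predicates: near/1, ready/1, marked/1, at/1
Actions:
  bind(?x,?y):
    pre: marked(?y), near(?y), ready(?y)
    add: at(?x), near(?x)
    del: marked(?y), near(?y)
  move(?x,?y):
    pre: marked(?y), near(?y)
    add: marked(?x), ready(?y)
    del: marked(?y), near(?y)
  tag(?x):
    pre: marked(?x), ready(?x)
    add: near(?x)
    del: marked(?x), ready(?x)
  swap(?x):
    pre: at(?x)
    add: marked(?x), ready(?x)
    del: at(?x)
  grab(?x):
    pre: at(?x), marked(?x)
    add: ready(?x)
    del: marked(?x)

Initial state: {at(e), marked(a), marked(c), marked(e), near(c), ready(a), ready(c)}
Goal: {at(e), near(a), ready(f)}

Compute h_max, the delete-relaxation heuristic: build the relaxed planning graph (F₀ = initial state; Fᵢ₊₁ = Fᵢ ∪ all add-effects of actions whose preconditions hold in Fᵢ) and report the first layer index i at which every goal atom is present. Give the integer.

F0 = init (7 atoms)
F1 = F0 ∪ {at(a), at(f), marked(f), near(a), near(e), near(f), ready(e)}  (14 atoms)
F2 = F1 ∪ {at(c), ready(f)}  (16 atoms)
goal ⊆ F2  ⇒  h_max = 2

2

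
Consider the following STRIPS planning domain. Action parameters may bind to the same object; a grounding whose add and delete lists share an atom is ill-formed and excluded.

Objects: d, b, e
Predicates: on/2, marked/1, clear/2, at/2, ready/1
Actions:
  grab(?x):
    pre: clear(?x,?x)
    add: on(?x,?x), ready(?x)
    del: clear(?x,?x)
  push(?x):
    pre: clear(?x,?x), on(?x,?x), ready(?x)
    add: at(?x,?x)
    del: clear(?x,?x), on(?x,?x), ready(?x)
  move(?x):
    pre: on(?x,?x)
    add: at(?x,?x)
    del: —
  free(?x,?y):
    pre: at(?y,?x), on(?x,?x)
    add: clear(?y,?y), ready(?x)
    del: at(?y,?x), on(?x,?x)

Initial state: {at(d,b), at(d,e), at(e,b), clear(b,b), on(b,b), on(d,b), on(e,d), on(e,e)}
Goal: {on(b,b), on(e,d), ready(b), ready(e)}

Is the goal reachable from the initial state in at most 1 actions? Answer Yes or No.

1. grab(b)  →  {at(d,b), at(d,e), at(e,b), on(b,b), on(d,b), on(e,d), on(e,e), ready(b)}
2. free(e,d)  →  {at(d,b), at(e,b), clear(d,d), on(b,b), on(d,b), on(e,d), ready(b), ready(e)}
optimal plan length = 2; 2 > 1

No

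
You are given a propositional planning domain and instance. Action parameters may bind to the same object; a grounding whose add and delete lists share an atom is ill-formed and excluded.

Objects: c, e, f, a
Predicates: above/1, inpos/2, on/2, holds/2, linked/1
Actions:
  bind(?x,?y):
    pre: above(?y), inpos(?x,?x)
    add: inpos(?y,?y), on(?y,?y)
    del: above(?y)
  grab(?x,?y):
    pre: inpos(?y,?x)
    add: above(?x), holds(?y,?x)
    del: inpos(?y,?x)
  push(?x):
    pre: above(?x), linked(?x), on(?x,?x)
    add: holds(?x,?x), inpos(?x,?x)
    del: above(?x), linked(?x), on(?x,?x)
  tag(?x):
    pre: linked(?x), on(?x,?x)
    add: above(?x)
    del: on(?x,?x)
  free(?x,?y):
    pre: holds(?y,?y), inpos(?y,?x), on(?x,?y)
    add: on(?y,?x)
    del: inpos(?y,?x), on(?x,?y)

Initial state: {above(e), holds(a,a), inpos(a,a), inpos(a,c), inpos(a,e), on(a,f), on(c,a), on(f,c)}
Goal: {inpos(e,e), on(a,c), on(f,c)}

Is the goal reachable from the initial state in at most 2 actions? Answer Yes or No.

Yes

1. bind(a,e)  →  {holds(a,a), inpos(a,a), inpos(a,c), inpos(a,e), inpos(e,e), on(a,f), on(c,a), on(e,e), on(f,c)}
2. free(c,a)  →  {holds(a,a), inpos(a,a), inpos(a,e), inpos(e,e), on(a,c), on(a,f), on(e,e), on(f,c)}
optimal plan length = 2; 2 ≤ 2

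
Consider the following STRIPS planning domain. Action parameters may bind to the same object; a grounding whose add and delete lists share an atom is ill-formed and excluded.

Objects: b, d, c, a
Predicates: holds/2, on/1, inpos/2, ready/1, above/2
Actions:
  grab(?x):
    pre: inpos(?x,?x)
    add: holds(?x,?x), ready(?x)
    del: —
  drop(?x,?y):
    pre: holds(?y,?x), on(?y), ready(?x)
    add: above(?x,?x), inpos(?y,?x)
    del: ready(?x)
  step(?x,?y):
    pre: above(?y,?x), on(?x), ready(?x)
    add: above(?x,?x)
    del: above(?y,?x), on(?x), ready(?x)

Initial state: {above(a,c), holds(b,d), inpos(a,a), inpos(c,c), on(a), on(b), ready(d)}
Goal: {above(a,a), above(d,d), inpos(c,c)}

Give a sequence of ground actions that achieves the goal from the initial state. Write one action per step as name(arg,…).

1. grab(a)  →  {above(a,c), holds(a,a), holds(b,d), inpos(a,a), inpos(c,c), on(a), on(b), ready(a), ready(d)}
2. drop(d,b)  →  {above(a,c), above(d,d), holds(a,a), holds(b,d), inpos(a,a), inpos(b,d), inpos(c,c), on(a), on(b), ready(a)}
3. drop(a,a)  →  {above(a,a), above(a,c), above(d,d), holds(a,a), holds(b,d), inpos(a,a), inpos(b,d), inpos(c,c), on(a), on(b)}

grab(a); drop(d,b); drop(a,a)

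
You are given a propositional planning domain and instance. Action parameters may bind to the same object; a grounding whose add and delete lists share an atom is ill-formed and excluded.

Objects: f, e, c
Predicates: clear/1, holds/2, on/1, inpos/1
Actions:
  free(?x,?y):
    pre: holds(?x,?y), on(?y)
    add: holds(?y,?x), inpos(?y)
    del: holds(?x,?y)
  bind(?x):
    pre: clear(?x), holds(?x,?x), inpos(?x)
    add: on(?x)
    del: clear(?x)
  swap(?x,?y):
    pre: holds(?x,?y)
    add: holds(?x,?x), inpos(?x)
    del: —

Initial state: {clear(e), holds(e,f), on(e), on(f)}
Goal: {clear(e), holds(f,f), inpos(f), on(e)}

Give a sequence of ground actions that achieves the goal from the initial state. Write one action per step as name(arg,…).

1. free(e,f)  →  {clear(e), holds(f,e), inpos(f), on(e), on(f)}
2. swap(f,e)  →  {clear(e), holds(f,e), holds(f,f), inpos(f), on(e), on(f)}

free(e,f); swap(f,e)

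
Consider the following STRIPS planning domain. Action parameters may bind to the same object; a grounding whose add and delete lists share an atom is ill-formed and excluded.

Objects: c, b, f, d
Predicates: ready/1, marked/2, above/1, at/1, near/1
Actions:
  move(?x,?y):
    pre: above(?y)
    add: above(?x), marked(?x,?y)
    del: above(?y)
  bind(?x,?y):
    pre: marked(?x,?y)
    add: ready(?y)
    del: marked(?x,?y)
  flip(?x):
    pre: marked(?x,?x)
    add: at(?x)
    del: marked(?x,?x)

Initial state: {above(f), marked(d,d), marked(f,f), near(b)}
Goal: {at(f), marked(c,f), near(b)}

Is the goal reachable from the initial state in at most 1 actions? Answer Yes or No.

No

1. move(c,f)  →  {above(c), marked(c,f), marked(d,d), marked(f,f), near(b)}
2. flip(f)  →  {above(c), at(f), marked(c,f), marked(d,d), near(b)}
optimal plan length = 2; 2 > 1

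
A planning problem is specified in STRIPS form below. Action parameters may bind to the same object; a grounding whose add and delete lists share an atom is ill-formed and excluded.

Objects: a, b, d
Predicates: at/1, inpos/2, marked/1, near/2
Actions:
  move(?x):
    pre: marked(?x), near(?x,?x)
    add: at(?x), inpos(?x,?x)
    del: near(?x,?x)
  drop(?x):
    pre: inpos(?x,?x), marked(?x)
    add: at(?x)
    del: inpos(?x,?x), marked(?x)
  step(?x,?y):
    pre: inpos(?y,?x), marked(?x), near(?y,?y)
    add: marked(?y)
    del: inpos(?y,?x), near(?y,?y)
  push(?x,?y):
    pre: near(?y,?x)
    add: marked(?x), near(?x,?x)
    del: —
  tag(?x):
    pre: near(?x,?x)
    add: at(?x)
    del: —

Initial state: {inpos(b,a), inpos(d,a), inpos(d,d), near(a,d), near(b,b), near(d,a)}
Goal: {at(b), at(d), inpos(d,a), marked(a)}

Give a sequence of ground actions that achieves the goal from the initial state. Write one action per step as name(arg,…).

push(a,d); push(d,a); move(d); tag(b)

1. push(a,d)  →  {inpos(b,a), inpos(d,a), inpos(d,d), marked(a), near(a,a), near(a,d), near(b,b), near(d,a)}
2. push(d,a)  →  {inpos(b,a), inpos(d,a), inpos(d,d), marked(a), marked(d), near(a,a), near(a,d), near(b,b), near(d,a), near(d,d)}
3. move(d)  →  {at(d), inpos(b,a), inpos(d,a), inpos(d,d), marked(a), marked(d), near(a,a), near(a,d), near(b,b), near(d,a)}
4. tag(b)  →  {at(b), at(d), inpos(b,a), inpos(d,a), inpos(d,d), marked(a), marked(d), near(a,a), near(a,d), near(b,b), near(d,a)}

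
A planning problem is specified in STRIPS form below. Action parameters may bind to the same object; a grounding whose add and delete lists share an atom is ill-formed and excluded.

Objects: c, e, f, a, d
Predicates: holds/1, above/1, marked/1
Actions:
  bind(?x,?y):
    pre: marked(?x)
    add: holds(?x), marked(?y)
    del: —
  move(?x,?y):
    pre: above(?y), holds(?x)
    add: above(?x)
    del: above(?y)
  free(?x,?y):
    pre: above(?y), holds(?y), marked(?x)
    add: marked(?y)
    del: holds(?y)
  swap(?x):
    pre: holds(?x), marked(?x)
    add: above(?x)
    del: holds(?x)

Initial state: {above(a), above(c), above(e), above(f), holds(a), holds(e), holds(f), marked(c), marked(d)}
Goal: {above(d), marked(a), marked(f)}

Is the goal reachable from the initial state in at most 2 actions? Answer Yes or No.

No

1. bind(c,f)  →  {above(a), above(c), above(e), above(f), holds(a), holds(c), holds(e), holds(f), marked(c), marked(d), marked(f)}
2. bind(d,a)  →  {above(a), above(c), above(e), above(f), holds(a), holds(c), holds(d), holds(e), holds(f), marked(a), marked(c), marked(d), marked(f)}
3. move(d,c)  →  {above(a), above(d), above(e), above(f), holds(a), holds(c), holds(d), holds(e), holds(f), marked(a), marked(c), marked(d), marked(f)}
optimal plan length = 3; 3 > 2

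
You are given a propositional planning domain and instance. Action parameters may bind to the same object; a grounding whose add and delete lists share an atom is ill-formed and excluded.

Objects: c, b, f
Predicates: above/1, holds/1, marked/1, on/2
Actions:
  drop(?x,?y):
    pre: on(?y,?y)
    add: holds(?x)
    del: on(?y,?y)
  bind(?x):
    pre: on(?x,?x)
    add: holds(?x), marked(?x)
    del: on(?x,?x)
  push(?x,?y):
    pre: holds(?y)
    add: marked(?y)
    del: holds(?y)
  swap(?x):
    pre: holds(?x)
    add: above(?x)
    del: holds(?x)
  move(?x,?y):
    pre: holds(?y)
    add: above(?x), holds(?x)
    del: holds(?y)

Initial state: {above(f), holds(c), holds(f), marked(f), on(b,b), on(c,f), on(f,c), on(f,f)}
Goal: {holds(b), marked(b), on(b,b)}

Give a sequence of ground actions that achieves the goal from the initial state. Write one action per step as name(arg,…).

drop(b,f); push(c,b); move(b,c)

1. drop(b,f)  →  {above(f), holds(b), holds(c), holds(f), marked(f), on(b,b), on(c,f), on(f,c)}
2. push(c,b)  →  {above(f), holds(c), holds(f), marked(b), marked(f), on(b,b), on(c,f), on(f,c)}
3. move(b,c)  →  {above(b), above(f), holds(b), holds(f), marked(b), marked(f), on(b,b), on(c,f), on(f,c)}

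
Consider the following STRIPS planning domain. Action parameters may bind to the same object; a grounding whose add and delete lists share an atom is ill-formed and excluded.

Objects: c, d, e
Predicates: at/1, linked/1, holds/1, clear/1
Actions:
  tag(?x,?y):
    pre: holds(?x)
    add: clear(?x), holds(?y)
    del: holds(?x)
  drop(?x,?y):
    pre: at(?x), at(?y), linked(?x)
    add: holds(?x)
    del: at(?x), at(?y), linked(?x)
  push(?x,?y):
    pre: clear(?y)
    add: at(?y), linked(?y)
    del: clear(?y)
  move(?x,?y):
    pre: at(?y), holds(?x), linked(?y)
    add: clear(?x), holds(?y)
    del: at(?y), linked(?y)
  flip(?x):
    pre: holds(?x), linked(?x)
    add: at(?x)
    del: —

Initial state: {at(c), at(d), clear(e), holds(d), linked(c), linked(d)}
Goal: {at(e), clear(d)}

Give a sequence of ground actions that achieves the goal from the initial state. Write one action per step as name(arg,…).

tag(d,c); push(c,e)

1. tag(d,c)  →  {at(c), at(d), clear(d), clear(e), holds(c), linked(c), linked(d)}
2. push(c,e)  →  {at(c), at(d), at(e), clear(d), holds(c), linked(c), linked(d), linked(e)}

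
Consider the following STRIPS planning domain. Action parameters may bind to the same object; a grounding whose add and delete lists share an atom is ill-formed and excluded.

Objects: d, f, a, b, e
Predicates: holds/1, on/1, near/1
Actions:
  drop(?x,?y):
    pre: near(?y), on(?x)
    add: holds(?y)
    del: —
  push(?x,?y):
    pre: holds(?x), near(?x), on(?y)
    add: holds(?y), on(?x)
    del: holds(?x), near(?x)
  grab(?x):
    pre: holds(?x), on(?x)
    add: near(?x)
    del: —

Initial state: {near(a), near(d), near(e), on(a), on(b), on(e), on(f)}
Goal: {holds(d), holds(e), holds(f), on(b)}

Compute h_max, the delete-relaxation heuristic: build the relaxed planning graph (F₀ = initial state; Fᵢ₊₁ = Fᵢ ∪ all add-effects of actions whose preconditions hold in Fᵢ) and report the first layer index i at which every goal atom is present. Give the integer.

F0 = init (7 atoms)
F1 = F0 ∪ {holds(a), holds(d), holds(e)}  (10 atoms)
F2 = F1 ∪ {holds(b), holds(f), on(d)}  (13 atoms)
goal ⊆ F2  ⇒  h_max = 2

2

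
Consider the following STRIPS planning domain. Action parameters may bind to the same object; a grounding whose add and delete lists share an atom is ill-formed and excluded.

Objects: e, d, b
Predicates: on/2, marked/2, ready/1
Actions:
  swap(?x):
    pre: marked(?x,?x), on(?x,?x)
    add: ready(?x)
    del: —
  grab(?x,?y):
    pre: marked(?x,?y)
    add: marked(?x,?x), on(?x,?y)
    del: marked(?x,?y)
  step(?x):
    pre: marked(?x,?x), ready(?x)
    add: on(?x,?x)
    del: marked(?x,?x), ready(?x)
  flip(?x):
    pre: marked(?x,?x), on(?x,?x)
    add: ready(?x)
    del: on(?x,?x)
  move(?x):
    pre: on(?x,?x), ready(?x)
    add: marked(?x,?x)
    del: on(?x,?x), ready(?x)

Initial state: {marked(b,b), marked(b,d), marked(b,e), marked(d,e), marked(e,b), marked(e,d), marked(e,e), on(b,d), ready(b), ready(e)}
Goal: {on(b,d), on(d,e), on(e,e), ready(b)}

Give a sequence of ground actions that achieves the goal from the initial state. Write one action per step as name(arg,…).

grab(d,e); step(e)

1. grab(d,e)  →  {marked(b,b), marked(b,d), marked(b,e), marked(d,d), marked(e,b), marked(e,d), marked(e,e), on(b,d), on(d,e), ready(b), ready(e)}
2. step(e)  →  {marked(b,b), marked(b,d), marked(b,e), marked(d,d), marked(e,b), marked(e,d), on(b,d), on(d,e), on(e,e), ready(b)}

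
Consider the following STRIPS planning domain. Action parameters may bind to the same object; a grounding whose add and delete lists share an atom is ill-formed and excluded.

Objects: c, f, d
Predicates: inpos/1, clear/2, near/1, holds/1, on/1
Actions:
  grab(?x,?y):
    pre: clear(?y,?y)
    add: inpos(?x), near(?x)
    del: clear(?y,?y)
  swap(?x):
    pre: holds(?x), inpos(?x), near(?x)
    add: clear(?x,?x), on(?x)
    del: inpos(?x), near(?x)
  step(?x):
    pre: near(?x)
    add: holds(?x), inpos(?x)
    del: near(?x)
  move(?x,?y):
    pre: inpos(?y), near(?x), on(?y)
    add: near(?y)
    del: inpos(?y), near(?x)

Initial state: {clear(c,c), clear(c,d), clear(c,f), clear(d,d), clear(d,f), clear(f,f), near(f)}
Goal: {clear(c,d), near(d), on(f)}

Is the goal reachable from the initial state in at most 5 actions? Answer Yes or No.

1. grab(d,c)  →  {clear(c,d), clear(c,f), clear(d,d), clear(d,f), clear(f,f), inpos(d), near(d), near(f)}
2. step(f)  →  {clear(c,d), clear(c,f), clear(d,d), clear(d,f), clear(f,f), holds(f), inpos(d), inpos(f), near(d)}
3. grab(f,f)  →  {clear(c,d), clear(c,f), clear(d,d), clear(d,f), holds(f), inpos(d), inpos(f), near(d), near(f)}
4. swap(f)  →  {clear(c,d), clear(c,f), clear(d,d), clear(d,f), clear(f,f), holds(f), inpos(d), near(d), on(f)}
optimal plan length = 4; 4 ≤ 5

Yes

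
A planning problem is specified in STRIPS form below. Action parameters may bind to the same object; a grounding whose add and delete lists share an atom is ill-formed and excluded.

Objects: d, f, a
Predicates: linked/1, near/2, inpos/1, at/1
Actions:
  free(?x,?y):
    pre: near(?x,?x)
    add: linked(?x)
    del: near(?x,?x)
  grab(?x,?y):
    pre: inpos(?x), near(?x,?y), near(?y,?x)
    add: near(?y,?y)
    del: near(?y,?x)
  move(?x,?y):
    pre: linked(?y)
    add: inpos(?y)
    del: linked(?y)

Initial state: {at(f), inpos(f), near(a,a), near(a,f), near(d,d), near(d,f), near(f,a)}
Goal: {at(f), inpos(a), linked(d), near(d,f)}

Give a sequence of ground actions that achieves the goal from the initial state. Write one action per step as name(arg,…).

free(d,d); free(a,d); move(d,a)

1. free(d,d)  →  {at(f), inpos(f), linked(d), near(a,a), near(a,f), near(d,f), near(f,a)}
2. free(a,d)  →  {at(f), inpos(f), linked(a), linked(d), near(a,f), near(d,f), near(f,a)}
3. move(d,a)  →  {at(f), inpos(a), inpos(f), linked(d), near(a,f), near(d,f), near(f,a)}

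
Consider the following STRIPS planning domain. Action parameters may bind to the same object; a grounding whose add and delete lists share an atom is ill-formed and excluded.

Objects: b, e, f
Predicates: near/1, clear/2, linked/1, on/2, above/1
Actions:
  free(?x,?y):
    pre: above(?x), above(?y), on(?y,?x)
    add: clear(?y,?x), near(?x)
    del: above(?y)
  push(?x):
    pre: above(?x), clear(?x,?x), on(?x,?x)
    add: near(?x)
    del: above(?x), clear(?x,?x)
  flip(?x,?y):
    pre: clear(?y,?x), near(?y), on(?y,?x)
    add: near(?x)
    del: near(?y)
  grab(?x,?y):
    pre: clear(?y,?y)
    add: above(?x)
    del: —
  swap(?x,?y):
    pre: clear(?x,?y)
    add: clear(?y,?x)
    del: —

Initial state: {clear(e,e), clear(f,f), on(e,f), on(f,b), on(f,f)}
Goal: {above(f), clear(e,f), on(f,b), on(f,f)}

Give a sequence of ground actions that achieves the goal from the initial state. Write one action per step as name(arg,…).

1. grab(e,e)  →  {above(e), clear(e,e), clear(f,f), on(e,f), on(f,b), on(f,f)}
2. grab(f,e)  →  {above(e), above(f), clear(e,e), clear(f,f), on(e,f), on(f,b), on(f,f)}
3. free(f,e)  →  {above(f), clear(e,e), clear(e,f), clear(f,f), near(f), on(e,f), on(f,b), on(f,f)}

grab(e,e); grab(f,e); free(f,e)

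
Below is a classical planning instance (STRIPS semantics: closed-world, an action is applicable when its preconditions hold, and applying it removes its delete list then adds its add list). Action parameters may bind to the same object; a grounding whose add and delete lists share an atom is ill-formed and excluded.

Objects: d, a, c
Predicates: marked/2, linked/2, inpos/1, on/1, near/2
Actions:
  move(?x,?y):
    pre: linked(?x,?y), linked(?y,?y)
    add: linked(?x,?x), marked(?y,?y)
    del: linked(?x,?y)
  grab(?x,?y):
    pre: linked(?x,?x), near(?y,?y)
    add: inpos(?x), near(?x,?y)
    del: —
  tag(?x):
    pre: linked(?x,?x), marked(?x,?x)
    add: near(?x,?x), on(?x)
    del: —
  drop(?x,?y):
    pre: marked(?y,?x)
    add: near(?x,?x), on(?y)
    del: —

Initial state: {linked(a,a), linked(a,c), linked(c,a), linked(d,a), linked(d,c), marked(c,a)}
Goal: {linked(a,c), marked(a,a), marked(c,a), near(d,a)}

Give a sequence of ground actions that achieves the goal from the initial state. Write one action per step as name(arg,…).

move(d,a); tag(a); grab(d,a)

1. move(d,a)  →  {linked(a,a), linked(a,c), linked(c,a), linked(d,c), linked(d,d), marked(a,a), marked(c,a)}
2. tag(a)  →  {linked(a,a), linked(a,c), linked(c,a), linked(d,c), linked(d,d), marked(a,a), marked(c,a), near(a,a), on(a)}
3. grab(d,a)  →  {inpos(d), linked(a,a), linked(a,c), linked(c,a), linked(d,c), linked(d,d), marked(a,a), marked(c,a), near(a,a), near(d,a), on(a)}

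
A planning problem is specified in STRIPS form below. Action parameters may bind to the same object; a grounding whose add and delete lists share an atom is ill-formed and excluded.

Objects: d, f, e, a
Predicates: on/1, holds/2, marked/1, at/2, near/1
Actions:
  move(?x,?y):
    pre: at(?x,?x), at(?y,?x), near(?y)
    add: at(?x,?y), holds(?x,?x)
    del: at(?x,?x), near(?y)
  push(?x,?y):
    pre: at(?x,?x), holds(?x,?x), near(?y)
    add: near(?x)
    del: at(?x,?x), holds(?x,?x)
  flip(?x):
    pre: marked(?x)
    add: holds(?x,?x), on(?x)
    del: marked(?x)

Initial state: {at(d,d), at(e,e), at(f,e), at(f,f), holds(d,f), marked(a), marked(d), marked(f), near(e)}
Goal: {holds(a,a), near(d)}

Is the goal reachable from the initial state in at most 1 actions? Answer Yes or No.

1. flip(d)  →  {at(d,d), at(e,e), at(f,e), at(f,f), holds(d,d), holds(d,f), marked(a), marked(f), near(e), on(d)}
2. push(d,e)  →  {at(e,e), at(f,e), at(f,f), holds(d,f), marked(a), marked(f), near(d), near(e), on(d)}
3. flip(a)  →  {at(e,e), at(f,e), at(f,f), holds(a,a), holds(d,f), marked(f), near(d), near(e), on(a), on(d)}
optimal plan length = 3; 3 > 1

No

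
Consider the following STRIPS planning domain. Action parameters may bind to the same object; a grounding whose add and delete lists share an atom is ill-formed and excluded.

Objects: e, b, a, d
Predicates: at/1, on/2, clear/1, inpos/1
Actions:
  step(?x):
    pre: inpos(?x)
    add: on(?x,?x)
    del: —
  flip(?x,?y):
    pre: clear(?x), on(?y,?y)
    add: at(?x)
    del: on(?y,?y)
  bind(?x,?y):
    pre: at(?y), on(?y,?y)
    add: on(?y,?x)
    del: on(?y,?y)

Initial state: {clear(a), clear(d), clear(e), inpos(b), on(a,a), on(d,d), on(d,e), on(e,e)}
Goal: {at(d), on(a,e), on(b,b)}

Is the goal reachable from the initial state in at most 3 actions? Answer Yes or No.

1. step(b)  →  {clear(a), clear(d), clear(e), inpos(b), on(a,a), on(b,b), on(d,d), on(d,e), on(e,e)}
2. flip(a,e)  →  {at(a), clear(a), clear(d), clear(e), inpos(b), on(a,a), on(b,b), on(d,d), on(d,e)}
3. flip(d,d)  →  {at(a), at(d), clear(a), clear(d), clear(e), inpos(b), on(a,a), on(b,b), on(d,e)}
4. bind(e,a)  →  {at(a), at(d), clear(a), clear(d), clear(e), inpos(b), on(a,e), on(b,b), on(d,e)}
optimal plan length = 4; 4 > 3

No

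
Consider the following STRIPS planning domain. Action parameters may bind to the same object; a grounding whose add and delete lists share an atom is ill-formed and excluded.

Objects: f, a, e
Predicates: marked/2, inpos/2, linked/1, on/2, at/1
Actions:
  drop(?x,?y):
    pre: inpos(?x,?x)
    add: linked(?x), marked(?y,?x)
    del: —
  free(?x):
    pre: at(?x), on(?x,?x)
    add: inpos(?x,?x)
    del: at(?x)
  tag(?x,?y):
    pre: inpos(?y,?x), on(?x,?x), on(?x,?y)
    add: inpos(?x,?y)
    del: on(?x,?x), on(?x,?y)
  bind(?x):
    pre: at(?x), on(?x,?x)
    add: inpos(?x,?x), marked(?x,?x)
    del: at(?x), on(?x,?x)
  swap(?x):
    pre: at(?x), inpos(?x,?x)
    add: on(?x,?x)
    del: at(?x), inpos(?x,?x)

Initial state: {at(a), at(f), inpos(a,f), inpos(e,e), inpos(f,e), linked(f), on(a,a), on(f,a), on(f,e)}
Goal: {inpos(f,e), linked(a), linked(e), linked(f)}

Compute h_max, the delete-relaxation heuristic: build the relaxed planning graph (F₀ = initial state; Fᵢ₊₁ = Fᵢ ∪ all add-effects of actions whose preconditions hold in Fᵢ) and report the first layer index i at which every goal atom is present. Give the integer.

2

F0 = init (9 atoms)
F1 = F0 ∪ {inpos(a,a), linked(e), marked(a,a), marked(a,e), marked(e,e), marked(f,e)}  (15 atoms)
F2 = F1 ∪ {linked(a), marked(e,a), marked(f,a)}  (18 atoms)
goal ⊆ F2  ⇒  h_max = 2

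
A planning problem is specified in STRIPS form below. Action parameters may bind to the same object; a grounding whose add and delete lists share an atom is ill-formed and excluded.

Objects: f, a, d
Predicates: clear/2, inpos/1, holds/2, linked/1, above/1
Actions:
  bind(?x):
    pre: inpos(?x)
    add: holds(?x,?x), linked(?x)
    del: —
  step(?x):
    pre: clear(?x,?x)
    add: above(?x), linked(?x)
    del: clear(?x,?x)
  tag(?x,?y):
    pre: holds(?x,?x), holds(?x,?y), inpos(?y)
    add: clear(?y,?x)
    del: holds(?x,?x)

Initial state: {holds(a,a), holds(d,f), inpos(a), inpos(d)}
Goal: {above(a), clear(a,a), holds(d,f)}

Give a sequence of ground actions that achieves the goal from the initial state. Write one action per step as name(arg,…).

1. tag(a,a)  →  {clear(a,a), holds(d,f), inpos(a), inpos(d)}
2. bind(a)  →  {clear(a,a), holds(a,a), holds(d,f), inpos(a), inpos(d), linked(a)}
3. step(a)  →  {above(a), holds(a,a), holds(d,f), inpos(a), inpos(d), linked(a)}
4. tag(a,a)  →  {above(a), clear(a,a), holds(d,f), inpos(a), inpos(d), linked(a)}

tag(a,a); bind(a); step(a); tag(a,a)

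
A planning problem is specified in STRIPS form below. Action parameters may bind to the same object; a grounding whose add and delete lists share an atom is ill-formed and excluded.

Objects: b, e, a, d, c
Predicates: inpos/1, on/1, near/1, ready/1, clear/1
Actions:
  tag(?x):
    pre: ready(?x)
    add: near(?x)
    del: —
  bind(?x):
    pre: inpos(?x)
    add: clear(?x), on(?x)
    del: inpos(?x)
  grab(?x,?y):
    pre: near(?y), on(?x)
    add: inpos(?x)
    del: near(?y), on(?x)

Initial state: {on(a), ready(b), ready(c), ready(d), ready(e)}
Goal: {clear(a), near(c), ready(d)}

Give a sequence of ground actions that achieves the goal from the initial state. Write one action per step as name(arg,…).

1. tag(b)  →  {near(b), on(a), ready(b), ready(c), ready(d), ready(e)}
2. tag(c)  →  {near(b), near(c), on(a), ready(b), ready(c), ready(d), ready(e)}
3. grab(a,b)  →  {inpos(a), near(c), ready(b), ready(c), ready(d), ready(e)}
4. bind(a)  →  {clear(a), near(c), on(a), ready(b), ready(c), ready(d), ready(e)}

tag(b); tag(c); grab(a,b); bind(a)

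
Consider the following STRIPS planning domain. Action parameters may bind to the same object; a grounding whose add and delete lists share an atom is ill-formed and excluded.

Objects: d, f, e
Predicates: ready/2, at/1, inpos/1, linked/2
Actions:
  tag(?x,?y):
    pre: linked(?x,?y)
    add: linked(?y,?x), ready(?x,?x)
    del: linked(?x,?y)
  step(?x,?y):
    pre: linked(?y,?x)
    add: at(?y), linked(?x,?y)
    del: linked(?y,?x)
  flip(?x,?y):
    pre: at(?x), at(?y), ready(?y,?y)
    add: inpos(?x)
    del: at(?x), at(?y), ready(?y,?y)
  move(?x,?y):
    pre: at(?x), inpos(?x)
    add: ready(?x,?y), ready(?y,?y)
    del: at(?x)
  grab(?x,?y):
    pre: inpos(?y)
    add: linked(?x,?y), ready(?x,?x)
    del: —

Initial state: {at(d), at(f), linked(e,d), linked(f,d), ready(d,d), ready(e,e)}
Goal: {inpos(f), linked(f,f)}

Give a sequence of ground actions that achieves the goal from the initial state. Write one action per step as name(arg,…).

1. flip(f,d)  →  {inpos(f), linked(e,d), linked(f,d), ready(e,e)}
2. grab(f,f)  →  {inpos(f), linked(e,d), linked(f,d), linked(f,f), ready(e,e), ready(f,f)}

flip(f,d); grab(f,f)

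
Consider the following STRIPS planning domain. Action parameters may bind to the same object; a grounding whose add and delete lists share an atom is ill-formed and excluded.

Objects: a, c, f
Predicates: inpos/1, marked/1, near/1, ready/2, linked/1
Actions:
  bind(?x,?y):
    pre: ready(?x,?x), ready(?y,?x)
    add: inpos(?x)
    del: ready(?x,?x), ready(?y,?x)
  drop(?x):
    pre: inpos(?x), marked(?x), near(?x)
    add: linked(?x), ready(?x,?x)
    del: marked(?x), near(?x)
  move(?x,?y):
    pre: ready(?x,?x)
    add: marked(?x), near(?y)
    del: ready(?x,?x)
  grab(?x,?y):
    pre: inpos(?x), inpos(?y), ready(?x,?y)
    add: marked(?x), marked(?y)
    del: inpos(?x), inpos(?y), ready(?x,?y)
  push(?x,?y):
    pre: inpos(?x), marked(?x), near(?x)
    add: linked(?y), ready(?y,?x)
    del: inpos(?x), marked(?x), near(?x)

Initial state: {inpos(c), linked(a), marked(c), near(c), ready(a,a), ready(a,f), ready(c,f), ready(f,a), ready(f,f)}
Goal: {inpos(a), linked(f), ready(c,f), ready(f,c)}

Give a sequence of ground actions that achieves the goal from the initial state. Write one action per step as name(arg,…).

bind(a,a); push(c,f)

1. bind(a,a)  →  {inpos(a), inpos(c), linked(a), marked(c), near(c), ready(a,f), ready(c,f), ready(f,a), ready(f,f)}
2. push(c,f)  →  {inpos(a), linked(a), linked(f), ready(a,f), ready(c,f), ready(f,a), ready(f,c), ready(f,f)}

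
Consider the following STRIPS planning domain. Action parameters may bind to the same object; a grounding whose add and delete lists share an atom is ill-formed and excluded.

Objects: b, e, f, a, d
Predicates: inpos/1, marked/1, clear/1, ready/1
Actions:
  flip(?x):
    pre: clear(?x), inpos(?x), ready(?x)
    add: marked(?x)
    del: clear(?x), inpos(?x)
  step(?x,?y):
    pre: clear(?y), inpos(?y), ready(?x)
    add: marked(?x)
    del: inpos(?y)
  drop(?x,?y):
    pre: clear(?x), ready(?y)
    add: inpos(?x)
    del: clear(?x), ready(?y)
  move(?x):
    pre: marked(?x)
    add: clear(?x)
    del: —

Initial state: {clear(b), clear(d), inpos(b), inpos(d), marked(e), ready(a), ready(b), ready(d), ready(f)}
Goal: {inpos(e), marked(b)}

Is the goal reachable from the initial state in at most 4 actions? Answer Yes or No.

1. flip(b)  →  {clear(d), inpos(d), marked(b), marked(e), ready(a), ready(b), ready(d), ready(f)}
2. move(e)  →  {clear(d), clear(e), inpos(d), marked(b), marked(e), ready(a), ready(b), ready(d), ready(f)}
3. drop(e,b)  →  {clear(d), inpos(d), inpos(e), marked(b), marked(e), ready(a), ready(d), ready(f)}
optimal plan length = 3; 3 ≤ 4

Yes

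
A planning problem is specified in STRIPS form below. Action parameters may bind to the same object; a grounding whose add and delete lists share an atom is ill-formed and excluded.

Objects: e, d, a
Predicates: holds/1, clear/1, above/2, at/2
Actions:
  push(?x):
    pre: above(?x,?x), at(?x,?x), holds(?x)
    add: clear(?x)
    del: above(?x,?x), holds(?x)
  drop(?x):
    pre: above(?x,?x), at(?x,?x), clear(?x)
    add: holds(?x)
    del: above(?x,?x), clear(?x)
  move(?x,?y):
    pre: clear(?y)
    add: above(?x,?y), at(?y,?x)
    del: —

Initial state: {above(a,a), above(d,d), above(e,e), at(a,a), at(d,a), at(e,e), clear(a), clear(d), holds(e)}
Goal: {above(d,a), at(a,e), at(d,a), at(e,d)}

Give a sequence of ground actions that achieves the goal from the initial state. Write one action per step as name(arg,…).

push(e); move(e,a); move(d,e); move(d,a)

1. push(e)  →  {above(a,a), above(d,d), at(a,a), at(d,a), at(e,e), clear(a), clear(d), clear(e)}
2. move(e,a)  →  {above(a,a), above(d,d), above(e,a), at(a,a), at(a,e), at(d,a), at(e,e), clear(a), clear(d), clear(e)}
3. move(d,e)  →  {above(a,a), above(d,d), above(d,e), above(e,a), at(a,a), at(a,e), at(d,a), at(e,d), at(e,e), clear(a), clear(d), clear(e)}
4. move(d,a)  →  {above(a,a), above(d,a), above(d,d), above(d,e), above(e,a), at(a,a), at(a,d), at(a,e), at(d,a), at(e,d), at(e,e), clear(a), clear(d), clear(e)}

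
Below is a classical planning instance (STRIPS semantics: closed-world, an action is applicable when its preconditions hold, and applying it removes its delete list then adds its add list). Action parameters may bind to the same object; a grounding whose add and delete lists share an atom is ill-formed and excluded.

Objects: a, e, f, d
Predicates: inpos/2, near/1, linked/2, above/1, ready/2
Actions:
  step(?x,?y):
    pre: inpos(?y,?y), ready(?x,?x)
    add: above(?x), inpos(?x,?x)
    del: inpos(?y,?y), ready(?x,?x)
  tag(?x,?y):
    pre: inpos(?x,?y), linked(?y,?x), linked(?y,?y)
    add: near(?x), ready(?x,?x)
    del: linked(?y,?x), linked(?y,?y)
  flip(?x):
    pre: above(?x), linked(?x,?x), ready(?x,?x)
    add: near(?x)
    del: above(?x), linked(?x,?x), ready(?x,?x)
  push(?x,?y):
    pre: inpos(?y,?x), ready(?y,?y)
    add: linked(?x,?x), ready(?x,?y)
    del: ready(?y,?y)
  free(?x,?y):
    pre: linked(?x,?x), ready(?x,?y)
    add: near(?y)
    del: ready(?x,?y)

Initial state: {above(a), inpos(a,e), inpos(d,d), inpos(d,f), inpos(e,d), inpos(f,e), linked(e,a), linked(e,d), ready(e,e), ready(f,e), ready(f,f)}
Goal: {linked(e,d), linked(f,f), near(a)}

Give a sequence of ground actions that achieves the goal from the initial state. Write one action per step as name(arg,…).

1. push(e,f)  →  {above(a), inpos(a,e), inpos(d,d), inpos(d,f), inpos(e,d), inpos(f,e), linked(e,a), linked(e,d), linked(e,e), ready(e,e), ready(e,f), ready(f,e)}
2. tag(a,e)  →  {above(a), inpos(a,e), inpos(d,d), inpos(d,f), inpos(e,d), inpos(f,e), linked(e,d), near(a), ready(a,a), ready(e,e), ready(e,f), ready(f,e)}
3. push(d,e)  →  {above(a), inpos(a,e), inpos(d,d), inpos(d,f), inpos(e,d), inpos(f,e), linked(d,d), linked(e,d), near(a), ready(a,a), ready(d,e), ready(e,f), ready(f,e)}
4. tag(d,d)  →  {above(a), inpos(a,e), inpos(d,d), inpos(d,f), inpos(e,d), inpos(f,e), linked(e,d), near(a), near(d), ready(a,a), ready(d,d), ready(d,e), ready(e,f), ready(f,e)}
5. push(f,d)  →  {above(a), inpos(a,e), inpos(d,d), inpos(d,f), inpos(e,d), inpos(f,e), linked(e,d), linked(f,f), near(a), near(d), ready(a,a), ready(d,e), ready(e,f), ready(f,d), ready(f,e)}

push(e,f); tag(a,e); push(d,e); tag(d,d); push(f,d)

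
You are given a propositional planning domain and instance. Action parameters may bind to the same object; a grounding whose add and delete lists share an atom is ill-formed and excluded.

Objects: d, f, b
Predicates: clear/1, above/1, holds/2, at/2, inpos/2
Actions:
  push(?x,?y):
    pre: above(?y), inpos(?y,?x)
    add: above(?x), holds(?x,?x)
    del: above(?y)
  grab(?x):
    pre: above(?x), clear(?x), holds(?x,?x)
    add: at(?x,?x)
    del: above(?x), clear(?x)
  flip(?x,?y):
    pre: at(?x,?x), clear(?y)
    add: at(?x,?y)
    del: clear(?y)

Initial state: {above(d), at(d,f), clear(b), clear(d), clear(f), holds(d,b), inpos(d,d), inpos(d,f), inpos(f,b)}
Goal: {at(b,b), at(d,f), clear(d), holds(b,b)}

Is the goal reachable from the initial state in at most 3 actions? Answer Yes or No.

1. push(f,d)  →  {above(f), at(d,f), clear(b), clear(d), clear(f), holds(d,b), holds(f,f), inpos(d,d), inpos(d,f), inpos(f,b)}
2. push(b,f)  →  {above(b), at(d,f), clear(b), clear(d), clear(f), holds(b,b), holds(d,b), holds(f,f), inpos(d,d), inpos(d,f), inpos(f,b)}
3. grab(b)  →  {at(b,b), at(d,f), clear(d), clear(f), holds(b,b), holds(d,b), holds(f,f), inpos(d,d), inpos(d,f), inpos(f,b)}
optimal plan length = 3; 3 ≤ 3

Yes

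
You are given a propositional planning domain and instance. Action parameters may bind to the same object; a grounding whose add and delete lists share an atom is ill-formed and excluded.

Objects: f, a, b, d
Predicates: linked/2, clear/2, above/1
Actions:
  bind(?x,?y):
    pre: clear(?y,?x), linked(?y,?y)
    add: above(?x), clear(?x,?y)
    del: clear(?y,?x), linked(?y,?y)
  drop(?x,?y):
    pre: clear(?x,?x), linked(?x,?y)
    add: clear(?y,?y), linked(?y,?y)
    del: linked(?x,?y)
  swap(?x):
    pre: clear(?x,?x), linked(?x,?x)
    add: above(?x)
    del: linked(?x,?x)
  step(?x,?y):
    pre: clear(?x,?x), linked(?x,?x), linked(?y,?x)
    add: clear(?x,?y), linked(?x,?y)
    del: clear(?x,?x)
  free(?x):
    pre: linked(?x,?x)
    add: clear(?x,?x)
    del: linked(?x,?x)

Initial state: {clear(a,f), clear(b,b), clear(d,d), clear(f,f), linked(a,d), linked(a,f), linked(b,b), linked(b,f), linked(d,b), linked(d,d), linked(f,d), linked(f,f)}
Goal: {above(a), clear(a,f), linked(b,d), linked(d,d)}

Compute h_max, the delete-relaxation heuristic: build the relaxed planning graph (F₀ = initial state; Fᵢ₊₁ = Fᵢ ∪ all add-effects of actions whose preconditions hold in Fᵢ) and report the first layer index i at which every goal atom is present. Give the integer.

2

F0 = init (12 atoms)
F1 = F0 ∪ {above(b), above(d), above(f), clear(b,d), clear(d,a), clear(d,f), clear(f,a), clear(f,b), linked(b,d), linked(d,a), linked(d,f), linked(f,a), linked(f,b)}  (25 atoms)
F2 = F1 ∪ {above(a), clear(a,a), clear(a,d), clear(b,f), clear(d,b), clear(f,d), linked(a,a)}  (32 atoms)
goal ⊆ F2  ⇒  h_max = 2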